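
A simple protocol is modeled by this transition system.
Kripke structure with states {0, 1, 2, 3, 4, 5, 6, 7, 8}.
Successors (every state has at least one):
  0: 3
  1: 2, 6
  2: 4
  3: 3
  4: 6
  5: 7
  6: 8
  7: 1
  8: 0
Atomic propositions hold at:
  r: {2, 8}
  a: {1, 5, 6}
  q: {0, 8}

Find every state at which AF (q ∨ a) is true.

{0, 1, 2, 4, 5, 6, 7, 8}

Sat(q ∨ a) = {0, 1, 5, 6, 8}
AF (q ∨ a): least fixpoint, start Z0 = {0, 1, 5, 6, 8}, add states with every successor in Z. Z1 = {0, 1, 4, 5, 6, 7, 8}; Z2 = {0, 1, 2, 4, 5, 6, 7, 8}; fixed.
Sat(AF (q ∨ a)) = {0, 1, 2, 4, 5, 6, 7, 8}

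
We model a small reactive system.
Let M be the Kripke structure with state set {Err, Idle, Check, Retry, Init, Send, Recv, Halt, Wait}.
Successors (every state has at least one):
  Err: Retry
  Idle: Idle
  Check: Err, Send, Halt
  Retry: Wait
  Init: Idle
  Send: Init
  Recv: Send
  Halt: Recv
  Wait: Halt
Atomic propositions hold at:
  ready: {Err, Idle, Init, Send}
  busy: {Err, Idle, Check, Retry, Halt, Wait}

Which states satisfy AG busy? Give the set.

AG busy: greatest fixpoint, start Z0 = {Err, Idle, Check, Retry, Halt, Wait}, keep only states in Sat with every successor in Z. Z1 = {Err, Idle, Retry, Wait}; Z2 = {Err, Idle, Retry}; Z3 = {Err, Idle}; Z4 = {Idle}; fixed.
Sat(AG busy) = {Idle}

{Idle}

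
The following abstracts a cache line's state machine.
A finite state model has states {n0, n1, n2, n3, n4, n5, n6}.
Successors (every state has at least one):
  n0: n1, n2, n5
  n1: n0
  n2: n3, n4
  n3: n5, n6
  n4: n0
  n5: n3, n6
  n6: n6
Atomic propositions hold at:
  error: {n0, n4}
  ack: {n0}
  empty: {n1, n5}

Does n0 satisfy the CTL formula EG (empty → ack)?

Sat(empty → ack) = {n0, n2, n3, n4, n6}
EG (empty → ack): greatest fixpoint, start Z0 = {n0, n2, n3, n4, n6}, keep only states in Sat with some successor in Z. Already a fixed point.
Sat(EG (empty → ack)) = {n0, n2, n3, n4, n6}
n0 ∈ Sat(EG (empty → ack)) = {n0, n2, n3, n4, n6}, so the formula holds at n0.

Yes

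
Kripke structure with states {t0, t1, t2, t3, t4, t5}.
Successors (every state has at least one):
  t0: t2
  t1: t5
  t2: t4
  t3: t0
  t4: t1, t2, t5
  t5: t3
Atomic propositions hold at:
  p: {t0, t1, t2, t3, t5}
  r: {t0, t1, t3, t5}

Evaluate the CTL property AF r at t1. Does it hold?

AF r: least fixpoint, start Z0 = {t0, t1, t3, t5}, add states with every successor in Z. Already a fixed point.
Sat(AF r) = {t0, t1, t3, t5}
t1 ∈ Sat(AF r) = {t0, t1, t3, t5}, so the formula holds at t1.

Yes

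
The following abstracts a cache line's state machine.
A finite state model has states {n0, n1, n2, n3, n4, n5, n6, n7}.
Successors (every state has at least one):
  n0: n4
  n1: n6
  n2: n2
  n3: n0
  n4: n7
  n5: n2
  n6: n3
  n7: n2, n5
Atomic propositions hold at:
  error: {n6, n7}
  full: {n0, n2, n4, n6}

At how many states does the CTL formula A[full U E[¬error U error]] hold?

Sat(¬error) = {n0, n1, n2, n3, n4, n5}
E[¬error U error]: least fixpoint, start Z0 = Sat(error) = {n6, n7}, add states in Sat(¬error) with some successor in Z. Z1 = {n1, n4, n6, n7}; Z2 = {n0, n1, n4, n6, n7}; Z3 = {n0, n1, n3, n4, n6, n7}; fixed.
Sat(E[¬error U error]) = {n0, n1, n3, n4, n6, n7}
A[full U E[¬error U error]]: least fixpoint, start Z0 = Sat(E[¬error U error]) = {n0, n1, n3, n4, n6, n7}, add states in Sat(full) with every successor in Z. Already a fixed point.
Sat(A[full U E[¬error U error]]) = {n0, n1, n3, n4, n6, n7}
|Sat(A[full U E[¬error U error]])| = |{n0, n1, n3, n4, n6, n7}| = 6.

6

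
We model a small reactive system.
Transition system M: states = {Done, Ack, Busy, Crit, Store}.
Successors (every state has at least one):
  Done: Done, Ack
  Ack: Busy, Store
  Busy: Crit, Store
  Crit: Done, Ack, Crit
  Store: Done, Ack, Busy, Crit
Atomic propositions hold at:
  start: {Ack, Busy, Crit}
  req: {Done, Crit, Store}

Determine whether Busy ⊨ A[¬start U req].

No

Sat(¬start) = {Done, Store}
A[¬start U req]: least fixpoint, start Z0 = Sat(req) = {Done, Crit, Store}, add states in Sat(¬start) with every successor in Z. Already a fixed point.
Sat(A[¬start U req]) = {Done, Crit, Store}
Busy ∉ Sat(A[¬start U req]) = {Done, Crit, Store}, so the formula does not hold at Busy.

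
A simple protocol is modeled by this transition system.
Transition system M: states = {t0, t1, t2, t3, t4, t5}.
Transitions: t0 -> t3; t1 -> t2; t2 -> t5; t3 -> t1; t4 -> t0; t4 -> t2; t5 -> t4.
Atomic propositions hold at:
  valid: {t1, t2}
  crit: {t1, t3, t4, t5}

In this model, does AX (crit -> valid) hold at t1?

Sat(crit -> valid) = {t0, t1, t2}
Sat(AX (crit -> valid)) = {s : every successor in {t0, t1, t2}} = {t1, t3, t4}
t1 ∈ Sat(AX (crit -> valid)) = {t1, t3, t4}, so the formula holds at t1.

Yes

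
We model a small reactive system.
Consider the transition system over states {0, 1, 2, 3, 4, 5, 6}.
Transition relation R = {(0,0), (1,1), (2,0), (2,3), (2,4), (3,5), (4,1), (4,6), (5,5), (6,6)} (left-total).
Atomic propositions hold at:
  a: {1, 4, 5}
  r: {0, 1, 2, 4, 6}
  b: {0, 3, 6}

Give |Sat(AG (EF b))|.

EF b: least fixpoint, start Z0 = {0, 3, 6}, add states with some successor in Z. Z1 = {0, 2, 3, 4, 6}; fixed.
Sat(EF b) = {0, 2, 3, 4, 6}
AG (EF b): greatest fixpoint, start Z0 = {0, 2, 3, 4, 6}, keep only states in Sat with every successor in Z. Z1 = {0, 2, 6}; Z2 = {0, 6}; fixed.
Sat(AG (EF b)) = {0, 6}
|Sat(AG (EF b))| = |{0, 6}| = 2.

2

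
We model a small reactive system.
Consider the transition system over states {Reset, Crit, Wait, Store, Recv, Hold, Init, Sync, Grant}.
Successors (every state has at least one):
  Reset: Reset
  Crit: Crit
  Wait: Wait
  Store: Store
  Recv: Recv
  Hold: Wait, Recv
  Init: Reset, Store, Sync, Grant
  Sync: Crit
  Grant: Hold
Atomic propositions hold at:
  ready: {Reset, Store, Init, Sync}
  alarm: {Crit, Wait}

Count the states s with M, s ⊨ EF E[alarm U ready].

E[alarm U ready]: least fixpoint, start Z0 = Sat(ready) = {Reset, Store, Init, Sync}, add states in Sat(alarm) with some successor in Z. Already a fixed point.
Sat(E[alarm U ready]) = {Reset, Store, Init, Sync}
EF E[alarm U ready]: least fixpoint, start Z0 = {Reset, Store, Init, Sync}, add states with some successor in Z. Already a fixed point.
Sat(EF E[alarm U ready]) = {Reset, Store, Init, Sync}
|Sat(EF E[alarm U ready])| = |{Reset, Store, Init, Sync}| = 4.

4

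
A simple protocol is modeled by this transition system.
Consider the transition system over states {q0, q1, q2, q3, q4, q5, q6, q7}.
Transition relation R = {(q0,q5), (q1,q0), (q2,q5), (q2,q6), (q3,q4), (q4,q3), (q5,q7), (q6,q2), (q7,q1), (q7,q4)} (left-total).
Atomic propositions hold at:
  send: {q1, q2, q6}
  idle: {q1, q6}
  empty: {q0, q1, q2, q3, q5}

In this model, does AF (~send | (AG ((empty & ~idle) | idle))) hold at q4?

Sat(~send) = {q0, q3, q4, q5, q7}
Sat(~idle) = {q0, q2, q3, q4, q5, q7}
Sat(empty & ~idle) = {q0, q2, q3, q5}
Sat((empty & ~idle) | idle) = {q0, q1, q2, q3, q5, q6}
AG ((empty & ~idle) | idle): greatest fixpoint, start Z0 = {q0, q1, q2, q3, q5, q6}, keep only states in Sat with every successor in Z. Z1 = {q0, q1, q2, q6}; Z2 = {q1, q6}; Z3 = ∅; fixed.
Sat(AG ((empty & ~idle) | idle)) = ∅
Sat(~send | (AG ((empty & ~idle) | idle))) = {q0, q3, q4, q5, q7}
AF (~send | (AG ((empty & ~idle) | idle))): least fixpoint, start Z0 = {q0, q3, q4, q5, q7}, add states with every successor in Z. Z1 = {q0, q1, q3, q4, q5, q7}; fixed.
Sat(AF (~send | (AG ((empty & ~idle) | idle)))) = {q0, q1, q3, q4, q5, q7}
q4 ∈ Sat(AF (~send | (AG ((empty & ~idle) | idle)))) = {q0, q1, q3, q4, q5, q7}, so the formula holds at q4.

Yes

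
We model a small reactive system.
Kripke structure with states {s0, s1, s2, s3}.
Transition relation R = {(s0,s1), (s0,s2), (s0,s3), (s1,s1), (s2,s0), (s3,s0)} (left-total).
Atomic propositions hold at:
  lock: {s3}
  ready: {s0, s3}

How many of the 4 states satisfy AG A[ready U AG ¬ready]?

Sat(¬ready) = {s1, s2}
AG ¬ready: greatest fixpoint, start Z0 = {s1, s2}, keep only states in Sat with every successor in Z. Z1 = {s1}; fixed.
Sat(AG ¬ready) = {s1}
A[ready U AG ¬ready]: least fixpoint, start Z0 = Sat(AG ¬ready) = {s1}, add states in Sat(ready) with every successor in Z. Already a fixed point.
Sat(A[ready U AG ¬ready]) = {s1}
AG A[ready U AG ¬ready]: greatest fixpoint, start Z0 = {s1}, keep only states in Sat with every successor in Z. Already a fixed point.
Sat(AG A[ready U AG ¬ready]) = {s1}
|Sat(AG A[ready U AG ¬ready])| = |{s1}| = 1.

1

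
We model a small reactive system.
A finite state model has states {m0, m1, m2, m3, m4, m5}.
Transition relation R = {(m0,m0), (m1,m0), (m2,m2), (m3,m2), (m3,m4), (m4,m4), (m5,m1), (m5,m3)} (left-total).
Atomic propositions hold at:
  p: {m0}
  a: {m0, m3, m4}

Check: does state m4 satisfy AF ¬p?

Sat(¬p) = {m1, m2, m3, m4, m5}
AF ¬p: least fixpoint, start Z0 = {m1, m2, m3, m4, m5}, add states with every successor in Z. Already a fixed point.
Sat(AF ¬p) = {m1, m2, m3, m4, m5}
m4 ∈ Sat(AF ¬p) = {m1, m2, m3, m4, m5}, so the formula holds at m4.

Yes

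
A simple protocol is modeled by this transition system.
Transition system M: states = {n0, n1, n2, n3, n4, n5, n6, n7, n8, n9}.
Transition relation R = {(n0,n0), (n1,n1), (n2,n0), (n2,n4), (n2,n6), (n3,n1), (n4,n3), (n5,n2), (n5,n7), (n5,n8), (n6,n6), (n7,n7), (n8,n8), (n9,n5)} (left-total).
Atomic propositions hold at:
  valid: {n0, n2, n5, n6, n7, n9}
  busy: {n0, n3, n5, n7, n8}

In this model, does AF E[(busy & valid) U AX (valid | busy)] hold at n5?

Sat(busy & valid) = {n0, n5, n7}
Sat(valid | busy) = {n0, n2, n3, n5, n6, n7, n8, n9}
Sat(AX (valid | busy)) = {s : every successor in {n0, n2, n3, n5, n6, n7, n8, n9}} = {n0, n4, n5, n6, n7, n8, n9}
E[(busy & valid) U AX (valid | busy)]: least fixpoint, start Z0 = Sat(AX (valid | busy)) = {n0, n4, n5, n6, n7, n8, n9}, add states in Sat(busy & valid) with some successor in Z. Already a fixed point.
Sat(E[(busy & valid) U AX (valid | busy)]) = {n0, n4, n5, n6, n7, n8, n9}
AF E[(busy & valid) U AX (valid | busy)]: least fixpoint, start Z0 = {n0, n4, n5, n6, n7, n8, n9}, add states with every successor in Z. Z1 = {n0, n2, n4, n5, n6, n7, n8, n9}; fixed.
Sat(AF E[(busy & valid) U AX (valid | busy)]) = {n0, n2, n4, n5, n6, n7, n8, n9}
n5 ∈ Sat(AF E[(busy & valid) U AX (valid | busy)]) = {n0, n2, n4, n5, n6, n7, n8, n9}, so the formula holds at n5.

Yes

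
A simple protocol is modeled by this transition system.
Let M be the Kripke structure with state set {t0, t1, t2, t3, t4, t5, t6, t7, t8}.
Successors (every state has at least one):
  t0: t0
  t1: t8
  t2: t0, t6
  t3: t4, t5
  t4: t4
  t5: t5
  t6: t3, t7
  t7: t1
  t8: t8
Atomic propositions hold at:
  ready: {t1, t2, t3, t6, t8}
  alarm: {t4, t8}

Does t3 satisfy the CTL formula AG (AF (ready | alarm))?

Sat(ready | alarm) = {t1, t2, t3, t4, t6, t8}
AF (ready | alarm): least fixpoint, start Z0 = {t1, t2, t3, t4, t6, t8}, add states with every successor in Z. Z1 = {t1, t2, t3, t4, t6, t7, t8}; fixed.
Sat(AF (ready | alarm)) = {t1, t2, t3, t4, t6, t7, t8}
AG (AF (ready | alarm)): greatest fixpoint, start Z0 = {t1, t2, t3, t4, t6, t7, t8}, keep only states in Sat with every successor in Z. Z1 = {t1, t4, t6, t7, t8}; Z2 = {t1, t4, t7, t8}; fixed.
Sat(AG (AF (ready | alarm))) = {t1, t4, t7, t8}
t3 ∉ Sat(AG (AF (ready | alarm))) = {t1, t4, t7, t8}, so the formula does not hold at t3.

No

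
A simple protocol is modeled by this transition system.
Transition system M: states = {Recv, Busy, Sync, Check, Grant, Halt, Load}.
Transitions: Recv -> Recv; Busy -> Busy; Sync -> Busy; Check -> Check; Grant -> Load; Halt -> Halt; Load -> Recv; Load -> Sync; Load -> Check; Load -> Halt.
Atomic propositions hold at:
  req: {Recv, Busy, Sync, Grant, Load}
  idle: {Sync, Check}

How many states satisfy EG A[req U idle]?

A[req U idle]: least fixpoint, start Z0 = Sat(idle) = {Sync, Check}, add states in Sat(req) with every successor in Z. Already a fixed point.
Sat(A[req U idle]) = {Sync, Check}
EG A[req U idle]: greatest fixpoint, start Z0 = {Sync, Check}, keep only states in Sat with some successor in Z. Z1 = {Check}; fixed.
Sat(EG A[req U idle]) = {Check}
|Sat(EG A[req U idle])| = |{Check}| = 1.

1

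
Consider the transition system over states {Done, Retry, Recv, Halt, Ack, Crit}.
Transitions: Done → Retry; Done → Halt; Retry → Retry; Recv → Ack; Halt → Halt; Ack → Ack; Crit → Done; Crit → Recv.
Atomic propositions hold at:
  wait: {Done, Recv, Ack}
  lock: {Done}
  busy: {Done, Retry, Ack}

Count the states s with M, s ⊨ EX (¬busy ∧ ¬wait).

2

Sat(¬busy) = {Recv, Halt, Crit}
Sat(¬wait) = {Retry, Halt, Crit}
Sat(¬busy ∧ ¬wait) = {Halt, Crit}
Sat(EX (¬busy ∧ ¬wait)) = {s : some successor in {Halt, Crit}} = {Done, Halt}
|Sat(EX (¬busy ∧ ¬wait))| = |{Done, Halt}| = 2.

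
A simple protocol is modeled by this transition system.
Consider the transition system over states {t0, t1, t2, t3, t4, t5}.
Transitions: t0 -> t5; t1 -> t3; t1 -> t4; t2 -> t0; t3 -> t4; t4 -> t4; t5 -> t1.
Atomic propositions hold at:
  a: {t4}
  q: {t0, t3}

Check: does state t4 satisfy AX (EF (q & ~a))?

Sat(~a) = {t0, t1, t2, t3, t5}
Sat(q & ~a) = {t0, t3}
EF (q & ~a): least fixpoint, start Z0 = {t0, t3}, add states with some successor in Z. Z1 = {t0, t1, t2, t3}; Z2 = {t0, t1, t2, t3, t5}; fixed.
Sat(EF (q & ~a)) = {t0, t1, t2, t3, t5}
Sat(AX (EF (q & ~a))) = {s : every successor in {t0, t1, t2, t3, t5}} = {t0, t2, t5}
t4 ∉ Sat(AX (EF (q & ~a))) = {t0, t2, t5}, so the formula does not hold at t4.

No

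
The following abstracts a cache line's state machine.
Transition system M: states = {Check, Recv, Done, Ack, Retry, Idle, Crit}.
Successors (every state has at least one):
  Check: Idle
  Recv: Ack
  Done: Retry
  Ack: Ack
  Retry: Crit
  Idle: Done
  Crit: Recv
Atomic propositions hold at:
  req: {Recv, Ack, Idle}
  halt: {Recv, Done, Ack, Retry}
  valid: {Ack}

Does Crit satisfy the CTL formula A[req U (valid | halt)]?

No

Sat(valid | halt) = {Recv, Done, Ack, Retry}
A[req U (valid | halt)]: least fixpoint, start Z0 = Sat((valid | halt)) = {Recv, Done, Ack, Retry}, add states in Sat(req) with every successor in Z. Z1 = {Recv, Done, Ack, Retry, Idle}; fixed.
Sat(A[req U (valid | halt)]) = {Recv, Done, Ack, Retry, Idle}
Crit ∉ Sat(A[req U (valid | halt)]) = {Recv, Done, Ack, Retry, Idle}, so the formula does not hold at Crit.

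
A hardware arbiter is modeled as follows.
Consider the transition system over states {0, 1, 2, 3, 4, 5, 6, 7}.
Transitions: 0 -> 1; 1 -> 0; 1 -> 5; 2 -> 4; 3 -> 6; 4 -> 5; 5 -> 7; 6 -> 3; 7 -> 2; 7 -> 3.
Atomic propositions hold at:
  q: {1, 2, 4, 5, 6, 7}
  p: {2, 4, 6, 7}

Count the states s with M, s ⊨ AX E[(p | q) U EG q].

Sat(p | q) = {1, 2, 4, 5, 6, 7}
EG q: greatest fixpoint, start Z0 = {1, 2, 4, 5, 6, 7}, keep only states in Sat with some successor in Z. Z1 = {1, 2, 4, 5, 7}; fixed.
Sat(EG q) = {1, 2, 4, 5, 7}
E[(p | q) U EG q]: least fixpoint, start Z0 = Sat(EG q) = {1, 2, 4, 5, 7}, add states in Sat(p | q) with some successor in Z. Already a fixed point.
Sat(E[(p | q) U EG q]) = {1, 2, 4, 5, 7}
Sat(AX E[(p | q) U EG q]) = {s : every successor in {1, 2, 4, 5, 7}} = {0, 2, 4, 5}
|Sat(AX E[(p | q) U EG q])| = |{0, 2, 4, 5}| = 4.

4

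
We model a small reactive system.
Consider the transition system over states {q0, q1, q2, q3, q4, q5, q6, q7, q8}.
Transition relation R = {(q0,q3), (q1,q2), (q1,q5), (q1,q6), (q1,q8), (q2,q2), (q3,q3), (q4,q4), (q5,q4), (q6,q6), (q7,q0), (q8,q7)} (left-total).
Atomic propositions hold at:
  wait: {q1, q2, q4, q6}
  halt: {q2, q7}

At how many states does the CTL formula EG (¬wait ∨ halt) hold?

5

Sat(¬wait) = {q0, q3, q5, q7, q8}
Sat(¬wait ∨ halt) = {q0, q2, q3, q5, q7, q8}
EG (¬wait ∨ halt): greatest fixpoint, start Z0 = {q0, q2, q3, q5, q7, q8}, keep only states in Sat with some successor in Z. Z1 = {q0, q2, q3, q7, q8}; fixed.
Sat(EG (¬wait ∨ halt)) = {q0, q2, q3, q7, q8}
|Sat(EG (¬wait ∨ halt))| = |{q0, q2, q3, q7, q8}| = 5.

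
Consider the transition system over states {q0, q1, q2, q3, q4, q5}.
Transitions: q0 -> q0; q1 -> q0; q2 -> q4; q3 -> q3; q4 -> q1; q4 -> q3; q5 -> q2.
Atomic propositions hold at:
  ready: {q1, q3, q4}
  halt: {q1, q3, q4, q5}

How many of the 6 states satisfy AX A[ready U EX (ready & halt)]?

3

Sat(ready & halt) = {q1, q3, q4}
Sat(EX (ready & halt)) = {s : some successor in {q1, q3, q4}} = {q2, q3, q4}
A[ready U EX (ready & halt)]: least fixpoint, start Z0 = Sat(EX (ready & halt)) = {q2, q3, q4}, add states in Sat(ready) with every successor in Z. Already a fixed point.
Sat(A[ready U EX (ready & halt)]) = {q2, q3, q4}
Sat(AX A[ready U EX (ready & halt)]) = {s : every successor in {q2, q3, q4}} = {q2, q3, q5}
|Sat(AX A[ready U EX (ready & halt)])| = |{q2, q3, q5}| = 3.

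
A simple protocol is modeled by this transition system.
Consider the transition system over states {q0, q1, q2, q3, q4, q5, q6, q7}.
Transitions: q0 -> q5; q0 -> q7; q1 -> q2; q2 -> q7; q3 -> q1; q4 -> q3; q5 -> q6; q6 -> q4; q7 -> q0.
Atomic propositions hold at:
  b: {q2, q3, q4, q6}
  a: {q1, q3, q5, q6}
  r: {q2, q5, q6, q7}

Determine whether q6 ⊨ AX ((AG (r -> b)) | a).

Sat(r -> b) = {q0, q1, q2, q3, q4, q6}
AG (r -> b): greatest fixpoint, start Z0 = {q0, q1, q2, q3, q4, q6}, keep only states in Sat with every successor in Z. Z1 = {q1, q3, q4, q6}; Z2 = {q3, q4, q6}; Z3 = {q4, q6}; Z4 = {q6}; Z5 = ∅; fixed.
Sat(AG (r -> b)) = ∅
Sat((AG (r -> b)) | a) = {q1, q3, q5, q6}
Sat(AX ((AG (r -> b)) | a)) = {s : every successor in {q1, q3, q5, q6}} = {q3, q4, q5}
q6 ∉ Sat(AX ((AG (r -> b)) | a)) = {q3, q4, q5}, so the formula does not hold at q6.

No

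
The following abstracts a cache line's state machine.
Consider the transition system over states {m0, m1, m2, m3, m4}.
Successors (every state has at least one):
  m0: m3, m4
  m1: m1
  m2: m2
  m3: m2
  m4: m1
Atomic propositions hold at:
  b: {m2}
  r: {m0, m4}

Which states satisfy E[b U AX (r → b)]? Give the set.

{m1, m2, m3, m4}

Sat(r → b) = {m1, m2, m3}
Sat(AX (r → b)) = {s : every successor in {m1, m2, m3}} = {m1, m2, m3, m4}
E[b U AX (r → b)]: least fixpoint, start Z0 = Sat(AX (r → b)) = {m1, m2, m3, m4}, add states in Sat(b) with some successor in Z. Already a fixed point.
Sat(E[b U AX (r → b)]) = {m1, m2, m3, m4}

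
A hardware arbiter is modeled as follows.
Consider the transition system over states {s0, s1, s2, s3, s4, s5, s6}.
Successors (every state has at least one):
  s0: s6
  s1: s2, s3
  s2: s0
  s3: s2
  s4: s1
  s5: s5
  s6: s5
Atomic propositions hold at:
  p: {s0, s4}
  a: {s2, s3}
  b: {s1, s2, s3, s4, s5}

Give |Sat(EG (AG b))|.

AG b: greatest fixpoint, start Z0 = {s1, s2, s3, s4, s5}, keep only states in Sat with every successor in Z. Z1 = {s1, s3, s4, s5}; Z2 = {s4, s5}; Z3 = {s5}; fixed.
Sat(AG b) = {s5}
EG (AG b): greatest fixpoint, start Z0 = {s5}, keep only states in Sat with some successor in Z. Already a fixed point.
Sat(EG (AG b)) = {s5}
|Sat(EG (AG b))| = |{s5}| = 1.

1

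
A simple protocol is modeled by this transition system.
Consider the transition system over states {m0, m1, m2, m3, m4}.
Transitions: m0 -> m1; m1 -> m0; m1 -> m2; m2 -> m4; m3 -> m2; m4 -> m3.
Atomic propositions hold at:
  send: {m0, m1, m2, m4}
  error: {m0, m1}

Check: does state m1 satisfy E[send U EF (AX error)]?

Yes

Sat(AX error) = {s : every successor in {m0, m1}} = {m0}
EF (AX error): least fixpoint, start Z0 = {m0}, add states with some successor in Z. Z1 = {m0, m1}; fixed.
Sat(EF (AX error)) = {m0, m1}
E[send U EF (AX error)]: least fixpoint, start Z0 = Sat(EF (AX error)) = {m0, m1}, add states in Sat(send) with some successor in Z. Already a fixed point.
Sat(E[send U EF (AX error)]) = {m0, m1}
m1 ∈ Sat(E[send U EF (AX error)]) = {m0, m1}, so the formula holds at m1.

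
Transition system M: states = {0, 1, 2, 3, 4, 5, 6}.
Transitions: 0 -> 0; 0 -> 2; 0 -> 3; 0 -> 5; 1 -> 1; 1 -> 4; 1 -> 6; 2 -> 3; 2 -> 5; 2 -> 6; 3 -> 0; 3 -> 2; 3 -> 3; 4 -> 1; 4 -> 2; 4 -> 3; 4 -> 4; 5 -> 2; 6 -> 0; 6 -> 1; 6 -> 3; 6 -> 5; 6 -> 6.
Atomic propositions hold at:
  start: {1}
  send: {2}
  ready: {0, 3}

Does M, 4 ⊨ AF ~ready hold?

Sat(~ready) = {1, 2, 4, 5, 6}
AF ~ready: least fixpoint, start Z0 = {1, 2, 4, 5, 6}, add states with every successor in Z. Already a fixed point.
Sat(AF ~ready) = {1, 2, 4, 5, 6}
4 ∈ Sat(AF ~ready) = {1, 2, 4, 5, 6}, so the formula holds at 4.

Yes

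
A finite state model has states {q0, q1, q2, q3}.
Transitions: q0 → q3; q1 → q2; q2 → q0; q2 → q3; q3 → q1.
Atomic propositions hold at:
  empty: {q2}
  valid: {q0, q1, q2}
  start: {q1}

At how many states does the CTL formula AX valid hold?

2

Sat(AX valid) = {s : every successor in {q0, q1, q2}} = {q1, q3}
|Sat(AX valid)| = |{q1, q3}| = 2.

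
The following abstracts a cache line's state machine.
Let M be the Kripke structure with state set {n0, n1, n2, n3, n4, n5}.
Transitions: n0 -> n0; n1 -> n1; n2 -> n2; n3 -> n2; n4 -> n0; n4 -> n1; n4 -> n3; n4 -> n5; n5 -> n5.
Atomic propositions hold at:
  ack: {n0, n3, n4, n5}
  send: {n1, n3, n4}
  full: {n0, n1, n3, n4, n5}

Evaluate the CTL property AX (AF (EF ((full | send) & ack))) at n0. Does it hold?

Yes

Sat(full | send) = {n0, n1, n3, n4, n5}
Sat((full | send) & ack) = {n0, n3, n4, n5}
EF ((full | send) & ack): least fixpoint, start Z0 = {n0, n3, n4, n5}, add states with some successor in Z. Already a fixed point.
Sat(EF ((full | send) & ack)) = {n0, n3, n4, n5}
AF (EF ((full | send) & ack)): least fixpoint, start Z0 = {n0, n3, n4, n5}, add states with every successor in Z. Already a fixed point.
Sat(AF (EF ((full | send) & ack))) = {n0, n3, n4, n5}
Sat(AX (AF (EF ((full | send) & ack)))) = {s : every successor in {n0, n3, n4, n5}} = {n0, n5}
n0 ∈ Sat(AX (AF (EF ((full | send) & ack)))) = {n0, n5}, so the formula holds at n0.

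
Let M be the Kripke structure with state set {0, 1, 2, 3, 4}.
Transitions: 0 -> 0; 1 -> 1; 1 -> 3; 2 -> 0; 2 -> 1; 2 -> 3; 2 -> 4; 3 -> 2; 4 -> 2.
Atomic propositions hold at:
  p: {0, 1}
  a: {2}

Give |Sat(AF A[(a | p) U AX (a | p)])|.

3

Sat(a | p) = {0, 1, 2}
Sat(AX (a | p)) = {s : every successor in {0, 1, 2}} = {0, 3, 4}
A[(a | p) U AX (a | p)]: least fixpoint, start Z0 = Sat(AX (a | p)) = {0, 3, 4}, add states in Sat(a | p) with every successor in Z. Already a fixed point.
Sat(A[(a | p) U AX (a | p)]) = {0, 3, 4}
AF A[(a | p) U AX (a | p)]: least fixpoint, start Z0 = {0, 3, 4}, add states with every successor in Z. Already a fixed point.
Sat(AF A[(a | p) U AX (a | p)]) = {0, 3, 4}
|Sat(AF A[(a | p) U AX (a | p)])| = |{0, 3, 4}| = 3.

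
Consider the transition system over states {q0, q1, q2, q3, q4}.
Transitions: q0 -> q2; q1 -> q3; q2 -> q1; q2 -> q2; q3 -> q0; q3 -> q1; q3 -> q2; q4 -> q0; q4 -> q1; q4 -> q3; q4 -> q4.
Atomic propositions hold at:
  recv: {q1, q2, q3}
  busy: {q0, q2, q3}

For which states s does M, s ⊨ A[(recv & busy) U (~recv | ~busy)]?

{q0, q1, q4}

Sat(recv & busy) = {q2, q3}
Sat(~recv) = {q0, q4}
Sat(~busy) = {q1, q4}
Sat(~recv | ~busy) = {q0, q1, q4}
A[(recv & busy) U (~recv | ~busy)]: least fixpoint, start Z0 = Sat((~recv | ~busy)) = {q0, q1, q4}, add states in Sat(recv & busy) with every successor in Z. Already a fixed point.
Sat(A[(recv & busy) U (~recv | ~busy)]) = {q0, q1, q4}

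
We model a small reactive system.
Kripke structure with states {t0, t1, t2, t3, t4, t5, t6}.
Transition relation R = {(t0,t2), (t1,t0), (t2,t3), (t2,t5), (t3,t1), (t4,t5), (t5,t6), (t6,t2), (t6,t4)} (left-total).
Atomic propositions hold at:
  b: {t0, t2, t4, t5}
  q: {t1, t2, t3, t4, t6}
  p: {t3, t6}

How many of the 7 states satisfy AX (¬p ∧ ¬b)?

1

Sat(¬p) = {t0, t1, t2, t4, t5}
Sat(¬b) = {t1, t3, t6}
Sat(¬p ∧ ¬b) = {t1}
Sat(AX (¬p ∧ ¬b)) = {s : every successor in {t1}} = {t3}
|Sat(AX (¬p ∧ ¬b))| = |{t3}| = 1.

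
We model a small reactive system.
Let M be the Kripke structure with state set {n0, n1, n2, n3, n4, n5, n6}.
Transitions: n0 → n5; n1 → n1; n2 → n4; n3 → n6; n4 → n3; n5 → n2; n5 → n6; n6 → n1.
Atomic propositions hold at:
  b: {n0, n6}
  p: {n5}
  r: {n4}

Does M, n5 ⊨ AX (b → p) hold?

Sat(b → p) = {n1, n2, n3, n4, n5}
Sat(AX (b → p)) = {s : every successor in {n1, n2, n3, n4, n5}} = {n0, n1, n2, n4, n6}
n5 ∉ Sat(AX (b → p)) = {n0, n1, n2, n4, n6}, so the formula does not hold at n5.

No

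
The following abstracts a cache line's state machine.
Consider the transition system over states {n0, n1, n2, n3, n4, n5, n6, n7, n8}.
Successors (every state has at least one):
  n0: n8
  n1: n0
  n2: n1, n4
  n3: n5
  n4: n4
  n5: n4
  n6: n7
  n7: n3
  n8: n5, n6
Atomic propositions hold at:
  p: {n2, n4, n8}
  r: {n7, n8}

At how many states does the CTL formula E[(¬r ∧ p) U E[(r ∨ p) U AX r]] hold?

Sat(¬r) = {n0, n1, n2, n3, n4, n5, n6}
Sat(¬r ∧ p) = {n2, n4}
Sat(r ∨ p) = {n2, n4, n7, n8}
Sat(AX r) = {s : every successor in {n7, n8}} = {n0, n6}
E[(r ∨ p) U AX r]: least fixpoint, start Z0 = Sat(AX r) = {n0, n6}, add states in Sat(r ∨ p) with some successor in Z. Z1 = {n0, n6, n8}; fixed.
Sat(E[(r ∨ p) U AX r]) = {n0, n6, n8}
E[(¬r ∧ p) U E[(r ∨ p) U AX r]]: least fixpoint, start Z0 = Sat(E[(r ∨ p) U AX r]) = {n0, n6, n8}, add states in Sat(¬r ∧ p) with some successor in Z. Already a fixed point.
Sat(E[(¬r ∧ p) U E[(r ∨ p) U AX r]]) = {n0, n6, n8}
|Sat(E[(¬r ∧ p) U E[(r ∨ p) U AX r]])| = |{n0, n6, n8}| = 3.

3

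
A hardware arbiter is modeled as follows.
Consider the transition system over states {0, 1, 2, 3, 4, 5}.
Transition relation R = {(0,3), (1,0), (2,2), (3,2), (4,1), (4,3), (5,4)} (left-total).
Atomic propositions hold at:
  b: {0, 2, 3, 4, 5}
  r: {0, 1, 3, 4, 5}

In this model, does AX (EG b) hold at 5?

Yes

EG b: greatest fixpoint, start Z0 = {0, 2, 3, 4, 5}, keep only states in Sat with some successor in Z. Already a fixed point.
Sat(EG b) = {0, 2, 3, 4, 5}
Sat(AX (EG b)) = {s : every successor in {0, 2, 3, 4, 5}} = {0, 1, 2, 3, 5}
5 ∈ Sat(AX (EG b)) = {0, 1, 2, 3, 5}, so the formula holds at 5.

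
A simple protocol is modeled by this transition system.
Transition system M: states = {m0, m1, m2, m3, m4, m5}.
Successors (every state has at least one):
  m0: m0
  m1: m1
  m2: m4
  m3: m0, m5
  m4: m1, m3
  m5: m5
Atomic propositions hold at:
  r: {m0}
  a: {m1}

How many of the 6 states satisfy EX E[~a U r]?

4

Sat(~a) = {m0, m2, m3, m4, m5}
E[~a U r]: least fixpoint, start Z0 = Sat(r) = {m0}, add states in Sat(~a) with some successor in Z. Z1 = {m0, m3}; Z2 = {m0, m3, m4}; Z3 = {m0, m2, m3, m4}; fixed.
Sat(E[~a U r]) = {m0, m2, m3, m4}
Sat(EX E[~a U r]) = {s : some successor in {m0, m2, m3, m4}} = {m0, m2, m3, m4}
|Sat(EX E[~a U r])| = |{m0, m2, m3, m4}| = 4.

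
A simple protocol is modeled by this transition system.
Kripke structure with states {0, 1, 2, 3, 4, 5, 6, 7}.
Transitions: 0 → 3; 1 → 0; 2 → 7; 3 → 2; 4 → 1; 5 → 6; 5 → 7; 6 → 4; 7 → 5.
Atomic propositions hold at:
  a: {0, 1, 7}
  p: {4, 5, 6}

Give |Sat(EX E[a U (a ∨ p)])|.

Sat(a ∨ p) = {0, 1, 4, 5, 6, 7}
E[a U (a ∨ p)]: least fixpoint, start Z0 = Sat((a ∨ p)) = {0, 1, 4, 5, 6, 7}, add states in Sat(a) with some successor in Z. Already a fixed point.
Sat(E[a U (a ∨ p)]) = {0, 1, 4, 5, 6, 7}
Sat(EX E[a U (a ∨ p)]) = {s : some successor in {0, 1, 4, 5, 6, 7}} = {1, 2, 4, 5, 6, 7}
|Sat(EX E[a U (a ∨ p)])| = |{1, 2, 4, 5, 6, 7}| = 6.

6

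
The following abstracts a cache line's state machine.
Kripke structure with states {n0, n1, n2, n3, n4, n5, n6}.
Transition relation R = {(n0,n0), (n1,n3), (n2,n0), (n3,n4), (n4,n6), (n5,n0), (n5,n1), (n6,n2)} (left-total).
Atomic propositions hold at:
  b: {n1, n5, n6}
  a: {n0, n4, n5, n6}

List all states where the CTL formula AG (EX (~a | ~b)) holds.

Sat(~a) = {n1, n2, n3}
Sat(~b) = {n0, n2, n3, n4}
Sat(~a | ~b) = {n0, n1, n2, n3, n4}
Sat(EX (~a | ~b)) = {s : some successor in {n0, n1, n2, n3, n4}} = {n0, n1, n2, n3, n5, n6}
AG (EX (~a | ~b)): greatest fixpoint, start Z0 = {n0, n1, n2, n3, n5, n6}, keep only states in Sat with every successor in Z. Z1 = {n0, n1, n2, n5, n6}; Z2 = {n0, n2, n5, n6}; Z3 = {n0, n2, n6}; fixed.
Sat(AG (EX (~a | ~b))) = {n0, n2, n6}

{n0, n2, n6}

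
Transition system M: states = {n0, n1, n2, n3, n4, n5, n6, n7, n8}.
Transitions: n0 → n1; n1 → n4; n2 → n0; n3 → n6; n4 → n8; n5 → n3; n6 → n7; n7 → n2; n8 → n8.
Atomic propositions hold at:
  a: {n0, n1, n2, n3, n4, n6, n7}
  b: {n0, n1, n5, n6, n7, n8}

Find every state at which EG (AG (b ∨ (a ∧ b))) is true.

{n8}

Sat(a ∧ b) = {n0, n1, n6, n7}
Sat(b ∨ (a ∧ b)) = {n0, n1, n5, n6, n7, n8}
AG (b ∨ (a ∧ b)): greatest fixpoint, start Z0 = {n0, n1, n5, n6, n7, n8}, keep only states in Sat with every successor in Z. Z1 = {n0, n6, n8}; Z2 = {n8}; fixed.
Sat(AG (b ∨ (a ∧ b))) = {n8}
EG (AG (b ∨ (a ∧ b))): greatest fixpoint, start Z0 = {n8}, keep only states in Sat with some successor in Z. Already a fixed point.
Sat(EG (AG (b ∨ (a ∧ b)))) = {n8}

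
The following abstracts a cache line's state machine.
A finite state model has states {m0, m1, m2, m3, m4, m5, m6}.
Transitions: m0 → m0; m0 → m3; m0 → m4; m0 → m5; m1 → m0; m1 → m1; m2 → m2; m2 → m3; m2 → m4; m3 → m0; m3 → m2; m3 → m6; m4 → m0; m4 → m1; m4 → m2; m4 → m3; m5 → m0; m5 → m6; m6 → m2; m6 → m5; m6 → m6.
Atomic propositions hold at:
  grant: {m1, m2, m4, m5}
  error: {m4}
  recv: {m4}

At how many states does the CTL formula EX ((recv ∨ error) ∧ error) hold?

Sat(recv ∨ error) = {m4}
Sat((recv ∨ error) ∧ error) = {m4}
Sat(EX ((recv ∨ error) ∧ error)) = {s : some successor in {m4}} = {m0, m2}
|Sat(EX ((recv ∨ error) ∧ error))| = |{m0, m2}| = 2.

2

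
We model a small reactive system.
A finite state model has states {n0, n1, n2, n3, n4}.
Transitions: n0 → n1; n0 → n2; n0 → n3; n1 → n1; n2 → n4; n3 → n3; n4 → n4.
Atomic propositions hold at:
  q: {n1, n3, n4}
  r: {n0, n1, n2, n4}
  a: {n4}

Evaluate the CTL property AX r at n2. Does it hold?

Sat(AX r) = {s : every successor in {n0, n1, n2, n4}} = {n1, n2, n4}
n2 ∈ Sat(AX r) = {n1, n2, n4}, so the formula holds at n2.

Yes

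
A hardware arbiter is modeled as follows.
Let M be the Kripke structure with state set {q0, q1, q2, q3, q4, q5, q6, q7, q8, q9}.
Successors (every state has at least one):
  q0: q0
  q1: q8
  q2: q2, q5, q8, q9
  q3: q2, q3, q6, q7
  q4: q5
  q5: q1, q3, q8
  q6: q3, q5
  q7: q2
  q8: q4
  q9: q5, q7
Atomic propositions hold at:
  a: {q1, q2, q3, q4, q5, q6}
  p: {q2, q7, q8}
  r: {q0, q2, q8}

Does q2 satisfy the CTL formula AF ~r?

No

Sat(~r) = {q1, q3, q4, q5, q6, q7, q9}
AF ~r: least fixpoint, start Z0 = {q1, q3, q4, q5, q6, q7, q9}, add states with every successor in Z. Z1 = {q1, q3, q4, q5, q6, q7, q8, q9}; fixed.
Sat(AF ~r) = {q1, q3, q4, q5, q6, q7, q8, q9}
q2 ∉ Sat(AF ~r) = {q1, q3, q4, q5, q6, q7, q8, q9}, so the formula does not hold at q2.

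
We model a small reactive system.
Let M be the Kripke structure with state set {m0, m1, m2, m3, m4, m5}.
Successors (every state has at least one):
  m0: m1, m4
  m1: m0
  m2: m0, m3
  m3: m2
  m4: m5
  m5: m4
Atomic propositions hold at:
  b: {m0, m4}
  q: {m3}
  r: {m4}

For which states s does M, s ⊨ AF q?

{m3}

AF q: least fixpoint, start Z0 = {m3}, add states with every successor in Z. Already a fixed point.
Sat(AF q) = {m3}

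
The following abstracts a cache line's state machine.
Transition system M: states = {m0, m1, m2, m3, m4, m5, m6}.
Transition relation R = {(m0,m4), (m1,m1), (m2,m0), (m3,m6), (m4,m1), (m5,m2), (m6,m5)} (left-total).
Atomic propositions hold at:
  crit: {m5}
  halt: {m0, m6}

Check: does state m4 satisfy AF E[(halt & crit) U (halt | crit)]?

No

Sat(halt & crit) = ∅
Sat(halt | crit) = {m0, m5, m6}
E[(halt & crit) U (halt | crit)]: least fixpoint, start Z0 = Sat((halt | crit)) = {m0, m5, m6}, add states in Sat(halt & crit) with some successor in Z. Already a fixed point.
Sat(E[(halt & crit) U (halt | crit)]) = {m0, m5, m6}
AF E[(halt & crit) U (halt | crit)]: least fixpoint, start Z0 = {m0, m5, m6}, add states with every successor in Z. Z1 = {m0, m2, m3, m5, m6}; fixed.
Sat(AF E[(halt & crit) U (halt | crit)]) = {m0, m2, m3, m5, m6}
m4 ∉ Sat(AF E[(halt & crit) U (halt | crit)]) = {m0, m2, m3, m5, m6}, so the formula does not hold at m4.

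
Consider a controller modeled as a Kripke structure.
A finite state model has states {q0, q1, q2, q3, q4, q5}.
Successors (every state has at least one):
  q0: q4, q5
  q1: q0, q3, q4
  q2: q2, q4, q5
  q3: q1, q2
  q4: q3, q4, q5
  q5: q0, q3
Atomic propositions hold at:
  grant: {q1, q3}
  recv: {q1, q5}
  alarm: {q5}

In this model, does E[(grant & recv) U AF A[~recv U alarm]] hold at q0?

No

Sat(grant & recv) = {q1}
Sat(~recv) = {q0, q2, q3, q4}
A[~recv U alarm]: least fixpoint, start Z0 = Sat(alarm) = {q5}, add states in Sat(~recv) with every successor in Z. Already a fixed point.
Sat(A[~recv U alarm]) = {q5}
AF A[~recv U alarm]: least fixpoint, start Z0 = {q5}, add states with every successor in Z. Already a fixed point.
Sat(AF A[~recv U alarm]) = {q5}
E[(grant & recv) U AF A[~recv U alarm]]: least fixpoint, start Z0 = Sat(AF A[~recv U alarm]) = {q5}, add states in Sat(grant & recv) with some successor in Z. Already a fixed point.
Sat(E[(grant & recv) U AF A[~recv U alarm]]) = {q5}
q0 ∉ Sat(E[(grant & recv) U AF A[~recv U alarm]]) = {q5}, so the formula does not hold at q0.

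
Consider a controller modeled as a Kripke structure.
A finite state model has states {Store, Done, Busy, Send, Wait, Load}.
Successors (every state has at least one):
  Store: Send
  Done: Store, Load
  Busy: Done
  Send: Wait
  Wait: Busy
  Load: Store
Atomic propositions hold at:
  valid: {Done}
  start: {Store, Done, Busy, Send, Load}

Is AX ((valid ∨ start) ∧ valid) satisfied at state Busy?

Yes

Sat(valid ∨ start) = {Store, Done, Busy, Send, Load}
Sat((valid ∨ start) ∧ valid) = {Done}
Sat(AX ((valid ∨ start) ∧ valid)) = {s : every successor in {Done}} = {Busy}
Busy ∈ Sat(AX ((valid ∨ start) ∧ valid)) = {Busy}, so the formula holds at Busy.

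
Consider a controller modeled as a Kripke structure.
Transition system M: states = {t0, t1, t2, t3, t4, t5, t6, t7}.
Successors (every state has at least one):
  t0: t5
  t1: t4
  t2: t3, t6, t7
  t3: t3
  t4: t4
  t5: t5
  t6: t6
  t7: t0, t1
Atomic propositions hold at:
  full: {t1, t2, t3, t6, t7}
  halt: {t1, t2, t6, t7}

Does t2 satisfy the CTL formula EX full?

Sat(EX full) = {s : some successor in {t1, t2, t3, t6, t7}} = {t2, t3, t6, t7}
t2 ∈ Sat(EX full) = {t2, t3, t6, t7}, so the formula holds at t2.

Yes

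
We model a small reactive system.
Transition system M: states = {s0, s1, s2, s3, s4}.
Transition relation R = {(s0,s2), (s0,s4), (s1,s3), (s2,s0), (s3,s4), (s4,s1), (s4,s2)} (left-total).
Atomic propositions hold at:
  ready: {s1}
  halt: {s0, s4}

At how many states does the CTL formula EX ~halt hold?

Sat(~halt) = {s1, s2, s3}
Sat(EX ~halt) = {s : some successor in {s1, s2, s3}} = {s0, s1, s4}
|Sat(EX ~halt)| = |{s0, s1, s4}| = 3.

3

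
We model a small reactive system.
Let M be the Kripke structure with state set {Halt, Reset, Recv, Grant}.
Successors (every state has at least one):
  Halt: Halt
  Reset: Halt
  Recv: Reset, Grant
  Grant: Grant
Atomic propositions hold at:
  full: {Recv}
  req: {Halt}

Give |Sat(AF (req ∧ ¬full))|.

2

Sat(¬full) = {Halt, Reset, Grant}
Sat(req ∧ ¬full) = {Halt}
AF (req ∧ ¬full): least fixpoint, start Z0 = {Halt}, add states with every successor in Z. Z1 = {Halt, Reset}; fixed.
Sat(AF (req ∧ ¬full)) = {Halt, Reset}
|Sat(AF (req ∧ ¬full))| = |{Halt, Reset}| = 2.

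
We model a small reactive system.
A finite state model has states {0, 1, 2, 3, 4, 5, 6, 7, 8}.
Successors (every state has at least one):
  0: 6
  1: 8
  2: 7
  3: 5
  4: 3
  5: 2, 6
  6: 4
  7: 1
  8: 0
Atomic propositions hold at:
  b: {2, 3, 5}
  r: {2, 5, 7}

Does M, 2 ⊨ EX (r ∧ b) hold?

No

Sat(r ∧ b) = {2, 5}
Sat(EX (r ∧ b)) = {s : some successor in {2, 5}} = {3, 5}
2 ∉ Sat(EX (r ∧ b)) = {3, 5}, so the formula does not hold at 2.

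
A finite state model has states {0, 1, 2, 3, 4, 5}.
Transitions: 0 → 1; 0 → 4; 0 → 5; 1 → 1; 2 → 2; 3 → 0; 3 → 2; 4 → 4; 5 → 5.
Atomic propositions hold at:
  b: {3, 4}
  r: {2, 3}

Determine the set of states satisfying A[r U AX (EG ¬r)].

{0, 1, 4, 5}

Sat(¬r) = {0, 1, 4, 5}
EG ¬r: greatest fixpoint, start Z0 = {0, 1, 4, 5}, keep only states in Sat with some successor in Z. Already a fixed point.
Sat(EG ¬r) = {0, 1, 4, 5}
Sat(AX (EG ¬r)) = {s : every successor in {0, 1, 4, 5}} = {0, 1, 4, 5}
A[r U AX (EG ¬r)]: least fixpoint, start Z0 = Sat(AX (EG ¬r)) = {0, 1, 4, 5}, add states in Sat(r) with every successor in Z. Already a fixed point.
Sat(A[r U AX (EG ¬r)]) = {0, 1, 4, 5}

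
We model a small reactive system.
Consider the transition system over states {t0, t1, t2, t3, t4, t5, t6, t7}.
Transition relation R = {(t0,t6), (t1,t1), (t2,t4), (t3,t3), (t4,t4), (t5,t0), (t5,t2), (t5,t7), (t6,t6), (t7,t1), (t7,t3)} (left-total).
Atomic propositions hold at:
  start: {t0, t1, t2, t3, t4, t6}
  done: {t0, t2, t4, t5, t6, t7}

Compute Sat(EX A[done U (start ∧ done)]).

Sat(start ∧ done) = {t0, t2, t4, t6}
A[done U (start ∧ done)]: least fixpoint, start Z0 = Sat((start ∧ done)) = {t0, t2, t4, t6}, add states in Sat(done) with every successor in Z. Already a fixed point.
Sat(A[done U (start ∧ done)]) = {t0, t2, t4, t6}
Sat(EX A[done U (start ∧ done)]) = {s : some successor in {t0, t2, t4, t6}} = {t0, t2, t4, t5, t6}

{t0, t2, t4, t5, t6}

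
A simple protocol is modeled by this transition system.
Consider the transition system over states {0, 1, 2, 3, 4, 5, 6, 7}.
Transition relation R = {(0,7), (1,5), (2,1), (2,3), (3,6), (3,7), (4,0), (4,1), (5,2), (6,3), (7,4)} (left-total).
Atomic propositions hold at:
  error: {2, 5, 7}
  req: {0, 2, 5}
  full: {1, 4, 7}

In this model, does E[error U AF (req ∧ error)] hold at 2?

Yes

Sat(req ∧ error) = {2, 5}
AF (req ∧ error): least fixpoint, start Z0 = {2, 5}, add states with every successor in Z. Z1 = {1, 2, 5}; fixed.
Sat(AF (req ∧ error)) = {1, 2, 5}
E[error U AF (req ∧ error)]: least fixpoint, start Z0 = Sat(AF (req ∧ error)) = {1, 2, 5}, add states in Sat(error) with some successor in Z. Already a fixed point.
Sat(E[error U AF (req ∧ error)]) = {1, 2, 5}
2 ∈ Sat(E[error U AF (req ∧ error)]) = {1, 2, 5}, so the formula holds at 2.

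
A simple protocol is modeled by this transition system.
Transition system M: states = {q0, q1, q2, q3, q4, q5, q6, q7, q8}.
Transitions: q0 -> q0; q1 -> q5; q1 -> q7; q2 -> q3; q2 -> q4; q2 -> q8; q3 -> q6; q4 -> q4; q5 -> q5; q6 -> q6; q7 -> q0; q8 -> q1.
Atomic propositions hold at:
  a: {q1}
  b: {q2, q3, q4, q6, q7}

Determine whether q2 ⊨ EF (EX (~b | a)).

Yes

Sat(~b) = {q0, q1, q5, q8}
Sat(~b | a) = {q0, q1, q5, q8}
Sat(EX (~b | a)) = {s : some successor in {q0, q1, q5, q8}} = {q0, q1, q2, q5, q7, q8}
EF (EX (~b | a)): least fixpoint, start Z0 = {q0, q1, q2, q5, q7, q8}, add states with some successor in Z. Already a fixed point.
Sat(EF (EX (~b | a))) = {q0, q1, q2, q5, q7, q8}
q2 ∈ Sat(EF (EX (~b | a))) = {q0, q1, q2, q5, q7, q8}, so the formula holds at q2.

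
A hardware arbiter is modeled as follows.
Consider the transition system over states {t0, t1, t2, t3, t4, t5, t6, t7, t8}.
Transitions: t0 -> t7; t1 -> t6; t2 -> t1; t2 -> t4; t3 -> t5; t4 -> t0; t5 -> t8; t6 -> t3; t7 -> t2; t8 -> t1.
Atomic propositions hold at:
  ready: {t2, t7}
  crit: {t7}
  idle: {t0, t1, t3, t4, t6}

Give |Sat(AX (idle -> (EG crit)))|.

EG crit: greatest fixpoint, start Z0 = {t7}, keep only states in Sat with some successor in Z. Z1 = ∅; fixed.
Sat(EG crit) = ∅
Sat(idle -> (EG crit)) = {t2, t5, t7, t8}
Sat(AX (idle -> (EG crit))) = {s : every successor in {t2, t5, t7, t8}} = {t0, t3, t5, t7}
|Sat(AX (idle -> (EG crit)))| = |{t0, t3, t5, t7}| = 4.

4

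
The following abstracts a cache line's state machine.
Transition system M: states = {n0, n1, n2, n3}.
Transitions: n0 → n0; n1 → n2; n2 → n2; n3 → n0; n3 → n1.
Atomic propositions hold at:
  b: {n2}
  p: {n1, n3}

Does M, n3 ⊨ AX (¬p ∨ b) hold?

No

Sat(¬p) = {n0, n2}
Sat(¬p ∨ b) = {n0, n2}
Sat(AX (¬p ∨ b)) = {s : every successor in {n0, n2}} = {n0, n1, n2}
n3 ∉ Sat(AX (¬p ∨ b)) = {n0, n1, n2}, so the formula does not hold at n3.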